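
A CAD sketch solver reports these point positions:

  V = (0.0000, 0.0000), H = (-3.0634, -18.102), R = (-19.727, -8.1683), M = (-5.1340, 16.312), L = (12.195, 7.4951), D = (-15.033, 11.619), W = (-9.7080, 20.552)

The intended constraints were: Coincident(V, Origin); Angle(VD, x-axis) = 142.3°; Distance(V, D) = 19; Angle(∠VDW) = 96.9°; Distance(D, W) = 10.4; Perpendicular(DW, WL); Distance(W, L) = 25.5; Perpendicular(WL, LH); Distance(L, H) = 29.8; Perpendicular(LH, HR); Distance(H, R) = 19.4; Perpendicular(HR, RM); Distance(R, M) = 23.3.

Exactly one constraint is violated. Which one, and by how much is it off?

Distance(R, M) = 23.3 — off by 5.20.

V = (0.00, 0.00) ✓; VD at 142.3° ✓; |VD| = 19.00 ✓; ∠VDW = 96.90° ✓; |DW| = 10.40 ✓; ∠(DW, WL) = 90.00° ✓; |WL| = 25.50 ✓; ∠(WL, LH) = 90.00° ✓; |LH| = 29.80 ✓; ∠(LH, HR) = 90.00° ✓; |HR| = 19.40 ✓; ∠(HR, RM) = 90.00° ✓; |RM| = 28.50 ✗.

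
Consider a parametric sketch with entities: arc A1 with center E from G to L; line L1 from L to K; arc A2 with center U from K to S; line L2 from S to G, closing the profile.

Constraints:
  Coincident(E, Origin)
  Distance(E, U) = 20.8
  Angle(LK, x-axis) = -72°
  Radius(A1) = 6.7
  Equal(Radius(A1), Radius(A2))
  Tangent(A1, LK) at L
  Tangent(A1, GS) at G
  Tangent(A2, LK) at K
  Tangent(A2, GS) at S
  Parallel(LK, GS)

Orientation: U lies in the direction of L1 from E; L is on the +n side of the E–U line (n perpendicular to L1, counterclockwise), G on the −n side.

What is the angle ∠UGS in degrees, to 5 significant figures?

17.855°

The slot axis is L1's direction at -72.0°, so u = (cos -72.0°, sin -72.0°) = (0.30902, -0.95106) and n = (−sin -72.0°, cos -72.0°) = (0.95106, 0.30902). E is at the origin and U lies 20.8 along u from E, so U = 20.8·u = (6.4276, -19.782). Tangency of A1 to both parallel lines with radius 6.7 puts L and G at E ± 6.7·n: L = (6.3721, 2.0704), G = (-6.3721, -2.0704). Equal radii place K and S the same way about U: K = U + 6.7·n = (12.800, -17.712), S = U − 6.7·n = (0.055475, -21.852). Then cos ∠UGS = GU·GS / (|GU||GS|), giving 17.855°.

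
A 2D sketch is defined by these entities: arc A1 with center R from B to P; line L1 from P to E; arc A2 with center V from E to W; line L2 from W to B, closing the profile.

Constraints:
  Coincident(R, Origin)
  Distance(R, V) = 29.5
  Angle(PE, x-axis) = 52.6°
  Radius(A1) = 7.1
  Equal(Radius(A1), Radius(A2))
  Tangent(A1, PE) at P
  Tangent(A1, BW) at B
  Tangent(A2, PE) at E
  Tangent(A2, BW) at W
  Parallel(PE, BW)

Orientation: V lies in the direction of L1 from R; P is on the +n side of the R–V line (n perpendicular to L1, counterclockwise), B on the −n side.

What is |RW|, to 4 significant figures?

30.34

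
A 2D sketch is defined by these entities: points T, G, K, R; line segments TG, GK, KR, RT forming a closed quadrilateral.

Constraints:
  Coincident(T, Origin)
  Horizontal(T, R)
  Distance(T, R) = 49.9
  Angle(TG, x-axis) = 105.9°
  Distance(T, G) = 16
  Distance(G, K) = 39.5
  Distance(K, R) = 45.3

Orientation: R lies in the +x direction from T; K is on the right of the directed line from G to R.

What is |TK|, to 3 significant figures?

23.6

T is at the origin; T and R share the same y with |TR| = 49.9 and R in +x, so R = (49.9, 0). TG runs at 105.9° with |TG| = 16.0, so G = (-4.38, 15.4). K is determined by |GK| = 39.5 and |KR| = 45.3 together: it lies at the intersection of circle(G, 39.5) and circle(R, 45.3). With |GR| = 56.4, the foot of the radical line on GR is 23.9 from G and the perpendicular offset is √(39.5² − 23.9²) = 31.5. Taking the right-of-GR solution: K = (9.98, -21.4).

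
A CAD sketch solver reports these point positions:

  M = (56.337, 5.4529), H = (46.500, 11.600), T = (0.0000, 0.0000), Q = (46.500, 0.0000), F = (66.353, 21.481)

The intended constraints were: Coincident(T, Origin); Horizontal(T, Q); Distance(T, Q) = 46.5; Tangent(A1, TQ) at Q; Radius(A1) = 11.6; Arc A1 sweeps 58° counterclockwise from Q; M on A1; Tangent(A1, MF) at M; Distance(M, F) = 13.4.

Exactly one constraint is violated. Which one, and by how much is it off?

Distance(M, F) = 13.4 — off by 5.50.

T = (0.00, 0.00) ✓; T.y = 0.00, Q.y = 0.00 ✓; |TQ| = 46.50 ✓; ∠(HQ, QT) = 90.00° ✓; |HQ| = 11.60 ✓; bearing(H→M) − bearing(H→Q) = 58.00° ✓; |HM| = 11.60 ✓; ∠(HM, MF) = 90.00° ✓; |MF| = 18.90 ✗.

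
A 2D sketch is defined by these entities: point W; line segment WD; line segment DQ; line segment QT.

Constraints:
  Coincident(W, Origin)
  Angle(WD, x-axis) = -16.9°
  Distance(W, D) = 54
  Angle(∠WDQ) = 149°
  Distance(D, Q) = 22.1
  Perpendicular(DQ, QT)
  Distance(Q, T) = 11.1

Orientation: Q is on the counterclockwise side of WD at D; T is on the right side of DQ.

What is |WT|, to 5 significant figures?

78.682

∠WDQ = 149.0°, so DQ runs at -16.9° + (180° − 149.0°) = 14.100° from the x-axis; with |DQ| = 22.1, Q = D + 22.1·(cos 14.100°, sin 14.100°) = (73.102, -10.314). DQ is perpendicular to QT; with |QT| = 11.1 on the right of DQ, T = Q + 11.1·(0.24362, -0.96987) = (75.806, -21.080). Then |WT| = |T − W| = 78.682.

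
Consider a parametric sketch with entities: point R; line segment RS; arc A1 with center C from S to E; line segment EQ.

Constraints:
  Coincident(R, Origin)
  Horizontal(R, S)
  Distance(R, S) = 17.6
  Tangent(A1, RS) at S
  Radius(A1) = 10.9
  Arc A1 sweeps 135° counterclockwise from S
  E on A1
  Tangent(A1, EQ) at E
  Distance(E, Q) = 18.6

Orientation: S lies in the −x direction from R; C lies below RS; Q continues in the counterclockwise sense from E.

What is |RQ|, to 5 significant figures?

34.006

R is at the origin; RS is horizontal with |RS| = 17.6 and S on the −x side, so S = (-17.600, 0.0000). A1 meets RS tangentially, so CS is at right angles to RS, so C = S + (0, -10.9) = (-17.600, -10.900). On A1, S sits at bearing 90° from C; a 135° counterclockwise sweep puts E at bearing 225°, so E = C + 10.9·(cos 225°, sin 225°) = (-25.307, -18.607). A1 meets EQ tangentially, so CE is at right angles to EQ, so EQ runs along (−sin 225°, cos 225°); with |EQ| = 18.6, Q = (-12.155, -31.760). Then |RQ| = |Q − R| = 34.006.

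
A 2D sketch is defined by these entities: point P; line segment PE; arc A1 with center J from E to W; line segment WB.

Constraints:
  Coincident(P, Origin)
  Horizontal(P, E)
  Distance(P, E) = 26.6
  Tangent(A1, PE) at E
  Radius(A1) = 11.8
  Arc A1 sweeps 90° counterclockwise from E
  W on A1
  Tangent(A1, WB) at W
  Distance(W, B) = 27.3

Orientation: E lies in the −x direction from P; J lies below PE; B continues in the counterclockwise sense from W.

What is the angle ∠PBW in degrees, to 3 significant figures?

44.5°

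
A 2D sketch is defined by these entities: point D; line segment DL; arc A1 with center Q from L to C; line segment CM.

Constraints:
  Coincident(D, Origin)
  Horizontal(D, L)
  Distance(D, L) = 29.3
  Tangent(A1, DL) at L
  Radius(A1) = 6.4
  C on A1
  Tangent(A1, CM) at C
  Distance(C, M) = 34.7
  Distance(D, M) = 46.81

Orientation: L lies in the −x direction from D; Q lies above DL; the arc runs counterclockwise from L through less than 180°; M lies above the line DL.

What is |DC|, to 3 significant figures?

23.8

D is at the origin; D and L share the same y with |DL| = 29.3 and L on the −x side, so L = (-29.3, 0.00). The tangent condition forces QL to be normal to DL, so Q = L + (0, 6.4) = (-29.3, 6.40). Since QC ⟂ CM (tangency), |QM| = √(6.4² + 34.7²) = 35.3 regardless of where C sits on A1. So M lies on both circle(D, 46.81) and circle(Q, 35.3); the above-DL intersection is M = (-22.5, 41.0). C is the foot of the tangent from M: C = (-22.9, 6.33).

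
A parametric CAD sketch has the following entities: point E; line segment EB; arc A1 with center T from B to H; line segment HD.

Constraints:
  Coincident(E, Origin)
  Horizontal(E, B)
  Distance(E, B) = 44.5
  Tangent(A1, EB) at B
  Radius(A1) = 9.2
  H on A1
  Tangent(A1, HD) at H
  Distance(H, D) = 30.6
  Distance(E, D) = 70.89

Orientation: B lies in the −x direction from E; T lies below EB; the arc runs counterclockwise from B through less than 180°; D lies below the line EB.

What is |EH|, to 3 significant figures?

53.9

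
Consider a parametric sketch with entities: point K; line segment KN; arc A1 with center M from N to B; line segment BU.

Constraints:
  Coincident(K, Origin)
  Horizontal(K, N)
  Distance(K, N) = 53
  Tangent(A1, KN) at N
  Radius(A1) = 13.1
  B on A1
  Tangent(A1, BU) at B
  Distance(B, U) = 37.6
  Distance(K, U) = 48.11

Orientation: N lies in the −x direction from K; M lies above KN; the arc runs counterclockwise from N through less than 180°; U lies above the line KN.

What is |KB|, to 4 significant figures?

41.87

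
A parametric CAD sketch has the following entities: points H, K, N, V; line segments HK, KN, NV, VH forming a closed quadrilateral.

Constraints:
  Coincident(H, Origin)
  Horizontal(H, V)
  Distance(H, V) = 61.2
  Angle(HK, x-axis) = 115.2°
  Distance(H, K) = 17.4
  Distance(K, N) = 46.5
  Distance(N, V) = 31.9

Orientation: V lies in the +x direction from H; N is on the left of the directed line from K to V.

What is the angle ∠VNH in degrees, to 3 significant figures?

105°

Checks: |KN| = 46.50 ✓; |NV| = 31.90 ✓.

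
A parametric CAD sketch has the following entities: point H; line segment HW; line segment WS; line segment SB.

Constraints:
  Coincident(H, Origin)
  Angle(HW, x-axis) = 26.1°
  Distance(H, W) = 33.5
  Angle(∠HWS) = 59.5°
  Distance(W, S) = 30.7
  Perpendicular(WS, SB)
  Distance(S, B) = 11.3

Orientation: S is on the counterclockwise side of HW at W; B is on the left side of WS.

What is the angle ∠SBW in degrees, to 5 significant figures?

69.792°

H is at the origin; HW runs at 26.1° with length 33.5, so W = 33.5·(cos 26.1°, sin 26.1°) = (30.084, 14.738). ∠HWS = 59.5°, so WS runs at 26.1° + (180° − 59.5°) = 146.60° from the x-axis; with |WS| = 30.7, S = W + 30.7·(cos 146.60°, sin 146.60°) = (4.4541, 31.638). WS ⟂ SB; with |SB| = 11.3 on the left of WS, B = S + 11.3·(-0.55048, -0.83485) = (-1.7663, 22.204). Then cos ∠SBW = BS·BW / (|BS||BW|), giving 69.792°.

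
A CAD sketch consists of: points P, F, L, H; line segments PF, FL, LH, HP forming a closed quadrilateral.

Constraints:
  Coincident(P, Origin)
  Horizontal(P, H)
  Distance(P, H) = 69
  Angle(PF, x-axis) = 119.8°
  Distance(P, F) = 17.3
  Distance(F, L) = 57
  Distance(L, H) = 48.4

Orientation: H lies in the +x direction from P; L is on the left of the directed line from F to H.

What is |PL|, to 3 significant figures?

58.6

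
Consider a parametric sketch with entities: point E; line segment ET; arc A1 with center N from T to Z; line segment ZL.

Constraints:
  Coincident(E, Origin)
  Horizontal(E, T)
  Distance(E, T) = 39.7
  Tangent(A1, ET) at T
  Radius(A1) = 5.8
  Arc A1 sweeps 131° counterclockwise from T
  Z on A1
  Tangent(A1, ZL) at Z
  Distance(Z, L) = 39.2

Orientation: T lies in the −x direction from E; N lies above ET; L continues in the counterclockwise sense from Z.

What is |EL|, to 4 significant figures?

72.54

On A1, T sits at bearing -90° from N; a 131° counterclockwise sweep puts Z at bearing 41°, so Z = N + 5.8·(cos 41°, sin 41°) = (-35.32, 9.605). Since A1 is tangent to ZL there, NZ ⟂ ZL, so ZL runs along (−sin 41°, cos 41°); with |ZL| = 39.2, L = (-61.04, 39.19). Then |EL| = |L − E| = 72.54.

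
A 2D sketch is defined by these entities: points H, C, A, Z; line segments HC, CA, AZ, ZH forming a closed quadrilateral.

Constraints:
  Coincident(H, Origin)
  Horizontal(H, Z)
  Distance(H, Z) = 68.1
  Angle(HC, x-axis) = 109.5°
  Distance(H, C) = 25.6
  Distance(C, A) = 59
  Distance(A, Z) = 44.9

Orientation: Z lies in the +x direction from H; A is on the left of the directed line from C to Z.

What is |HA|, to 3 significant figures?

62.8

Checks: HC at 109.5° ✓; |CA| = 59.00 ✓; |AZ| = 44.90 ✓.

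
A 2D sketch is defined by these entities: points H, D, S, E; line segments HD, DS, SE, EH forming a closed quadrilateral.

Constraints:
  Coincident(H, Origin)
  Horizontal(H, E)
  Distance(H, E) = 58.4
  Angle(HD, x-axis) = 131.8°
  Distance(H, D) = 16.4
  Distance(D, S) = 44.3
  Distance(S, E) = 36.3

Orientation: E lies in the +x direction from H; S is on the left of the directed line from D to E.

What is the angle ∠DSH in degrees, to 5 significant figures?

21.672°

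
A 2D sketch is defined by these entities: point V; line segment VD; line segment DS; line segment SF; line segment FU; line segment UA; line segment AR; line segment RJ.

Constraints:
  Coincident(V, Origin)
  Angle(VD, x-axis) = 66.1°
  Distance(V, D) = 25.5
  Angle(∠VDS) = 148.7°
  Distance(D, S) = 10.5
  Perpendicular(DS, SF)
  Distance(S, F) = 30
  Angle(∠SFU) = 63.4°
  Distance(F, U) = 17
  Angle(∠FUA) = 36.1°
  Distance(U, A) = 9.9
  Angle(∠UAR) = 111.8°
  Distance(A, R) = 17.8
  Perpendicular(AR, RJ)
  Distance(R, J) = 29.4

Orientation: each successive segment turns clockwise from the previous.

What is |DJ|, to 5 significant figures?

52.365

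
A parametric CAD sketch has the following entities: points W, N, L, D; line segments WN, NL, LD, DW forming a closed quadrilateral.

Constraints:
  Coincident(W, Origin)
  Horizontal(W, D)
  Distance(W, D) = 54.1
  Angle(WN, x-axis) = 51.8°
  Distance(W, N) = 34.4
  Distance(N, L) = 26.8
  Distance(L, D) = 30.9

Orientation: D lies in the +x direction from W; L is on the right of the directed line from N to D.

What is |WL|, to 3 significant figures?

23.2

Checks: |NL| = 26.80 ✓; |LD| = 30.90 ✓.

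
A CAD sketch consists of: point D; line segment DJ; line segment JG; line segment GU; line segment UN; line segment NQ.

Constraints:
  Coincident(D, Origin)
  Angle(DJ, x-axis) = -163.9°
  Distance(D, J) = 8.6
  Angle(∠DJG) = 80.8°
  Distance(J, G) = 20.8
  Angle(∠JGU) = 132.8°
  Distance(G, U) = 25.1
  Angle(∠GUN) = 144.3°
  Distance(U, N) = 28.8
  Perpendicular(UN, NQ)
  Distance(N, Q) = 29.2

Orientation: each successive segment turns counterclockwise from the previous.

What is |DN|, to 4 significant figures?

55.55

∠JGU = 132.8° gives GU at -17.50° from the x-axis; with |GU| = 25.1, U = (24.56, -28.74). ∠GUN = 144.3° gives UN at 18.20° from the x-axis; with |UN| = 28.8, N = (51.92, -19.74). Then |DN| = |N − D| = 55.55.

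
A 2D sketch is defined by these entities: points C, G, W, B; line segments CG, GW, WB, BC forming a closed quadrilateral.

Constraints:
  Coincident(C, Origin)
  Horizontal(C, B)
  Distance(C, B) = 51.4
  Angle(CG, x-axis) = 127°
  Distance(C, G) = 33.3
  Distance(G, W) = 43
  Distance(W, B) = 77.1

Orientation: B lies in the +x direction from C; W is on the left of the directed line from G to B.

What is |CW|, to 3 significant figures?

61.8

C is at the origin; CB is horizontal with |CB| = 51.4 and B in +x, so B = (51.4, 0). CG runs at 127.0° with |CG| = 33.3, so G = (-20.0, 26.6). W is determined by |GW| = 43.0 and |WB| = 77.1 together: it lies at the intersection of circle(G, 43.0) and circle(B, 77.1). With |GB| = 76.2, the foot of the radical line on GB is 11.3 from G and the perpendicular offset is √(43.0² − 11.3²) = 41.5. Taking the left-of-GB solution: W = (4.98, 61.6).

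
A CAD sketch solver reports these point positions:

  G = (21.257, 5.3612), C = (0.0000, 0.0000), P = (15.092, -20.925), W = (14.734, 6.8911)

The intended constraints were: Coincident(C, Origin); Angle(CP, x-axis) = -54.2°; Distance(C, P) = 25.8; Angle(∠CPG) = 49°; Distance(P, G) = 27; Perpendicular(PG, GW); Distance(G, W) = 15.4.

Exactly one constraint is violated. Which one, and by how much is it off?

Distance(G, W) = 15.4 — off by 8.70.

C = (0.00, 0.00) ✓; CP at -54.20° ✓; |CP| = 25.80 ✓; ∠CPG = 49.00° ✓; |PG| = 27.00 ✓; ∠(PG, GW) = 90.00° ✓; |GW| = 6.700 ✗.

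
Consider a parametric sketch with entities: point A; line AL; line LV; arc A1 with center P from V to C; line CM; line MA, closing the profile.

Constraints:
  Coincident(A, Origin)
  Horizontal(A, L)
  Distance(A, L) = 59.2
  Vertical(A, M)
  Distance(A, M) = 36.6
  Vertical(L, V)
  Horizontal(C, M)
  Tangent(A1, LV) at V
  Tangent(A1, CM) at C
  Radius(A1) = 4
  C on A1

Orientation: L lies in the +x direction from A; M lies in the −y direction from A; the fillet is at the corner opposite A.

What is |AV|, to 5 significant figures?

67.583

A is at the origin; A and L share the same y with |AL| = 59.2 and L on the +x side, so L = (59.200, 0.0000). A and M share the same x with |AM| = 36.6 and M on the −y side, so M = (0.0000, -36.600). The virtual corner opposite A is at (59.200, -36.600). The tangent condition forces PV to be normal to LV and tangency of A1 to CM means the radius PC is perpendicular to CM, with radius 4.0, so the center P sits 4.0 in from both sides at P = (55.200, -32.600). That places the tangent points at V = (59.200, -32.600) on LV and C = (55.200, -36.600) on CM. Then |AV| = |V − A| = 67.583.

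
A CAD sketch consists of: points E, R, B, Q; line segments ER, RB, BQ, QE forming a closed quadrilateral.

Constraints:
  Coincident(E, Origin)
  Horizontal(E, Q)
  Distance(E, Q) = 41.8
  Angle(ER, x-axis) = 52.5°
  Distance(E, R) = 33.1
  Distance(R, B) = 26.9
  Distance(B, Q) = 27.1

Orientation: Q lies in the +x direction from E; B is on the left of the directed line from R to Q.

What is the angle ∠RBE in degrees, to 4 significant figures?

28.77°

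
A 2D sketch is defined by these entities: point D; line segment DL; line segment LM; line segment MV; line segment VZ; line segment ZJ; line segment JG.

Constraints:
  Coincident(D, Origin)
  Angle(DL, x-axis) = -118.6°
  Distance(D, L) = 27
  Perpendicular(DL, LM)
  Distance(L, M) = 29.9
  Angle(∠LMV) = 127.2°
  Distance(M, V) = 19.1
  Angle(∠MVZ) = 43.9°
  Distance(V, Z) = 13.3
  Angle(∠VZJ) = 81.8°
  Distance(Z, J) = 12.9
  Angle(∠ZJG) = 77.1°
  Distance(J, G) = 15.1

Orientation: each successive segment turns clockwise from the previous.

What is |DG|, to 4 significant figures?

48.87

∠VZJ = 81.8° gives ZJ at -135.7° from the x-axis; with |ZJ| = 12.9, J = (-40.71, -7.613). ∠ZJG = 77.1° gives JG at 121.4° from the x-axis; with |JG| = 15.1, G = (-48.58, 5.275). Then |DG| = |G − D| = 48.87.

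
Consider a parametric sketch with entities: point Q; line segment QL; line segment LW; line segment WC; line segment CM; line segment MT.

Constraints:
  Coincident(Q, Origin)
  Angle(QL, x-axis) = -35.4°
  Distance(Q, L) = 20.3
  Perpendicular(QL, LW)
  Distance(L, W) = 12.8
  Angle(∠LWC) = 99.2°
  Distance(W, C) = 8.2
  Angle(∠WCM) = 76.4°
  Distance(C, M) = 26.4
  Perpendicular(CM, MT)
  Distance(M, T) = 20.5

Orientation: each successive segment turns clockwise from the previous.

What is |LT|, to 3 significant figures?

17.9

∠WCM = 76.4° gives CM at 50.2° from the x-axis; with |CM| = 26.4, M = (18.7, 1.71). CM is perpendicular to MT, so MT runs at -39.8°; with |MT| = 20.5, T = (34.4, -11.4). Then |LT| = |T − L| = 17.9.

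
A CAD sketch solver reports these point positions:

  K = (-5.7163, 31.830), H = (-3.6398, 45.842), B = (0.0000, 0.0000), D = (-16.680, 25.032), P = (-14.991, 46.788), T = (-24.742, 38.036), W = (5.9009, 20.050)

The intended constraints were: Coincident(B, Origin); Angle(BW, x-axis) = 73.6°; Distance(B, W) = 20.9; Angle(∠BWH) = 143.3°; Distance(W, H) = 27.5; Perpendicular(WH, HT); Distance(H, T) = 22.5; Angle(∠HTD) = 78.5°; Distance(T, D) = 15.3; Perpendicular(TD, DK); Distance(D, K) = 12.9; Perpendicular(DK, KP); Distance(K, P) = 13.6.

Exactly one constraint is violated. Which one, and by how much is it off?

Distance(K, P) = 13.6 — off by 4.00.

B = (0.00, 0.00) ✓; BW at 73.60° ✓; |BW| = 20.90 ✓; ∠BWH = 143.3° ✓; |WH| = 27.50 ✓; ∠(WH, HT) = 90.00° ✓; |HT| = 22.50 ✓; ∠HTD = 78.50° ✓; |TD| = 15.30 ✓; ∠(TD, DK) = 90.00° ✓; |DK| = 12.90 ✓; ∠(DK, KP) = 90.00° ✓; |KP| = 17.60 ✗.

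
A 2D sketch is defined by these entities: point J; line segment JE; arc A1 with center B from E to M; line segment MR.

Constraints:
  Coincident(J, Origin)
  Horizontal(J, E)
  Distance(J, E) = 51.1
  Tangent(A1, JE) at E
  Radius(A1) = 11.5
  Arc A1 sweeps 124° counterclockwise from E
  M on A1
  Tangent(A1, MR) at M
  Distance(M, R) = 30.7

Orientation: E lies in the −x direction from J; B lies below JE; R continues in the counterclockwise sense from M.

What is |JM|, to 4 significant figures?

63.23

The tangent condition forces BE to be normal to JE, so B = E + (0, -11.5) = (-51.10, -11.50). On A1, E sits at bearing 90° from B; a 124° counterclockwise sweep puts M at bearing 214°, so M = B + 11.5·(cos 214°, sin 214°) = (-60.63, -17.93). Then |JM| = |M − J| = 63.23.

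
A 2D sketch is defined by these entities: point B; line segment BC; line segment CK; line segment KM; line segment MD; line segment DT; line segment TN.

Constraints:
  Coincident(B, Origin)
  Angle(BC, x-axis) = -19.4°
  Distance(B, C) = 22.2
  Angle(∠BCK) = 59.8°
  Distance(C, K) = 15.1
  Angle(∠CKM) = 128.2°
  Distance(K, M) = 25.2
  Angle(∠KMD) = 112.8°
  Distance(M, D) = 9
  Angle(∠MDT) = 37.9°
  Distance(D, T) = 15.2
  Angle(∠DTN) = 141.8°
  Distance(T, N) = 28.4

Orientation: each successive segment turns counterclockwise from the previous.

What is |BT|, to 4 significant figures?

14.37

B is at the origin; BC runs at -19.4° with length 22.2, so C = (20.94, -7.374). ∠BCK = 59.8° gives CK at 100.8° from the x-axis; with |CK| = 15.1, K = (18.11, 7.459). ∠CKM = 128.2° gives KM at 152.6° from the x-axis; with |KM| = 25.2, M = (-4.263, 19.06). ∠KMD = 112.8° gives MD at -140.2° from the x-axis; with |MD| = 9.0, D = (-11.18, 13.29). ∠MDT = 37.9° gives DT at 1.900° from the x-axis; with |DT| = 15.2, T = (4.014, 13.80). Then |BT| = |T − B| = 14.37.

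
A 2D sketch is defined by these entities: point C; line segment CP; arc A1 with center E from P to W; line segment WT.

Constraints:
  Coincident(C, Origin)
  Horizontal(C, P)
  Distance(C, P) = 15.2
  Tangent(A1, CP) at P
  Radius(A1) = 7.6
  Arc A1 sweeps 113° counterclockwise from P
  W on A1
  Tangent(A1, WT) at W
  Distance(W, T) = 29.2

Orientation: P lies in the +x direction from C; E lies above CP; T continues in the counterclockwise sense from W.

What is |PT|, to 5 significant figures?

37.707

On A1, P sits at bearing -90° from E; a 113° counterclockwise sweep puts W at bearing 23°, so W = E + 7.6·(cos 23°, sin 23°) = (22.196, 10.570). Since A1 is tangent to WT there, EW ⟂ WT, so WT runs along (−sin 23°, cos 23°); with |WT| = 29.2, T = (10.786, 37.448). Then |PT| = |T − P| = 37.707.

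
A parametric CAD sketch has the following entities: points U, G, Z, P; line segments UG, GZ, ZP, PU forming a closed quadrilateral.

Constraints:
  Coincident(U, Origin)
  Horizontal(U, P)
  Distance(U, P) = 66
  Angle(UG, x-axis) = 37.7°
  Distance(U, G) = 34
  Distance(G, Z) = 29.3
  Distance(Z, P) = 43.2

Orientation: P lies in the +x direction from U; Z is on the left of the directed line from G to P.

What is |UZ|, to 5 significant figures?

63.282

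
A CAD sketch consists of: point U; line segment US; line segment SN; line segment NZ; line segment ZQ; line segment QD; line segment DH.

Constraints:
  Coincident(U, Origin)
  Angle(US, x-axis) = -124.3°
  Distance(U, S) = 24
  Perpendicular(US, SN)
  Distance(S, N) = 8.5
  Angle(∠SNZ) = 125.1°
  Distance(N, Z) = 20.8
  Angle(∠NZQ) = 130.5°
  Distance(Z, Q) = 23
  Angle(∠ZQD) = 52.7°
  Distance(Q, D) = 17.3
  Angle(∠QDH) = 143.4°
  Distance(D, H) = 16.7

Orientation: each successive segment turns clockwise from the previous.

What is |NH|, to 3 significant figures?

10.3

U is at the origin; US runs at -124.3° with length 24.0, so S = (-13.5, -19.8). US ⟂ SN, so SN runs at 146°; with |SN| = 8.5, N = (-20.5, -15.0). ∠SNZ = 125.1° gives NZ at 90.8° from the x-axis; with |NZ| = 20.8, Z = (-20.8, 5.76). ∠NZQ = 130.5° gives ZQ at 41.3° from the x-axis; with |ZQ| = 23.0, Q = (-3.56, 20.9). ∠ZQD = 52.7° gives QD at -86.0° from the x-axis; with |QD| = 17.3, D = (-2.35, 3.68). ∠QDH = 143.4° gives DH at -123° from the x-axis; with |DH| = 16.7, H = (-11.3, -10.4). Then |NH| = |H − N| = 10.3.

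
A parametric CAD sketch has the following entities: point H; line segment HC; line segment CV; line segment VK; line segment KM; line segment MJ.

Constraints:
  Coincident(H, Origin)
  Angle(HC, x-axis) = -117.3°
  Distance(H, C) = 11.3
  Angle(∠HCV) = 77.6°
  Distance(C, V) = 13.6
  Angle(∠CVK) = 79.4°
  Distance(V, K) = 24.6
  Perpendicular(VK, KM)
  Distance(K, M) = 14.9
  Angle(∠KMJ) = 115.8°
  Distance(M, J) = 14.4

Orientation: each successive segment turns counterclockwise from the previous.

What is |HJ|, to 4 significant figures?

12.28

VK ⟂ KM, so KM runs at 175.7°; with |KM| = 14.9, M = (-5.054, 12.11). ∠KMJ = 115.8° gives MJ at -120.1° from the x-axis; with |MJ| = 14.4, J = (-12.28, -0.3486). Then |HJ| = |J − H| = 12.28.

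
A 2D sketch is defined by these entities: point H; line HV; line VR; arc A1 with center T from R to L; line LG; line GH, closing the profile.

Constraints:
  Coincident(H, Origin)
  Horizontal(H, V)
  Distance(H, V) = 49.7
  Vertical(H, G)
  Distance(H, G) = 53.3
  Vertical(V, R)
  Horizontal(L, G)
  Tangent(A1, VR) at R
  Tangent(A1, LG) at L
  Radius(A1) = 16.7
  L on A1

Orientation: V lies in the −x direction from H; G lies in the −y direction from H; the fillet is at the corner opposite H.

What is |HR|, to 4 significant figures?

61.72

H is at the origin; H and V share the same y with |HV| = 49.7 and V on the −x side, so V = (-49.70, 0.000). HG is vertical with |HG| = 53.3 and G on the −y side, so G = (0.000, -53.30). The virtual corner opposite H is at (-49.70, -53.30). The tangent condition forces TR to be normal to VR and since A1 is tangent to LG there, TL ⟂ LG, with radius 16.7, so the center T sits 16.7 in from both sides at T = (-33.00, -36.60). That places the tangent points at R = (-49.70, -36.60) on VR and L = (-33.00, -53.30) on LG. Then |HR| = |R − H| = 61.72.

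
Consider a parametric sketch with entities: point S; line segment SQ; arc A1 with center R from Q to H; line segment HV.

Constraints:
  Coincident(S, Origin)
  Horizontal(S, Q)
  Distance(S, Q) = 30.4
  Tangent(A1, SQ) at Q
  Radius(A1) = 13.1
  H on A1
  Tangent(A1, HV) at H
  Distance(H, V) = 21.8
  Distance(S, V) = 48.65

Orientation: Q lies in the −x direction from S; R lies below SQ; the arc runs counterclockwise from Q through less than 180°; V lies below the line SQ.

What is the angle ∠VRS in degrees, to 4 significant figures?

111.8°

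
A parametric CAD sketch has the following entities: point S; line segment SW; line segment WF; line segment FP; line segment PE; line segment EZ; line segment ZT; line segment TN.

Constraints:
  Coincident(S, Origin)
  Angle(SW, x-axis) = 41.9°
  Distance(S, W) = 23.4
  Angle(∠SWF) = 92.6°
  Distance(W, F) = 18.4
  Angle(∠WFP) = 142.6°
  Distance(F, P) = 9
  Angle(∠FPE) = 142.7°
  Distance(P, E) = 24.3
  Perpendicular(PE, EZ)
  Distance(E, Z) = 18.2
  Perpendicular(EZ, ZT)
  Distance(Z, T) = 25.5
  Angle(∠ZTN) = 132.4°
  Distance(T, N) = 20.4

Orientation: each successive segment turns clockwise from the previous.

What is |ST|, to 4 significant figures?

16.73

S is at the origin; SW runs at 41.9° with length 23.4, so W = (17.42, 15.63). ∠SWF = 92.6° gives WF at -45.50° from the x-axis; with |WF| = 18.4, F = (30.31, 2.503). ∠WFP = 142.6° gives FP at -82.90° from the x-axis; with |FP| = 9.0, P = (31.43, -6.428). ∠FPE = 142.7° gives PE at -120.2° from the x-axis; with |PE| = 24.3, E = (19.20, -27.43). The perpendicularity gives EZ at right angles to PE, so EZ runs at 149.8°; with |EZ| = 18.2, Z = (3.473, -18.27). The perpendicularity gives ZT at right angles to EZ, so ZT runs at 59.80°; with |ZT| = 25.5, T = (16.30, 3.765). Then |ST| = |T − S| = 16.73.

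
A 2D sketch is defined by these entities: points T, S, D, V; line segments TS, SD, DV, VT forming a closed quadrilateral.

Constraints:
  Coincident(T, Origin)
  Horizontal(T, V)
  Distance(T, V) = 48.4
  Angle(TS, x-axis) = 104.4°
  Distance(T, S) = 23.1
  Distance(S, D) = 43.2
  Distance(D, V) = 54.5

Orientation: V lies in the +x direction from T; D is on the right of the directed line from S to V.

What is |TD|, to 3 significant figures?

20.8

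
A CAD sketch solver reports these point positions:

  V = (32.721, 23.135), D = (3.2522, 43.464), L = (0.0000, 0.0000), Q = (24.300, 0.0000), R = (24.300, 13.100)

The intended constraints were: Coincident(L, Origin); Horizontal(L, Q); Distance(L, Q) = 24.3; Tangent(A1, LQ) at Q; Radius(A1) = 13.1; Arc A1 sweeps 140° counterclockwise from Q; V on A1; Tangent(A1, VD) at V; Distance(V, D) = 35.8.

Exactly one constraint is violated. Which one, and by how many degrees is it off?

Tangent(A1, VD) at V — off by 5.40°.

L = (0.00, 0.00) ✓; L.y = 0.00, Q.y = 0.00 ✓; |LQ| = 24.30 ✓; ∠(RQ, QL) = 90.00° ✓; |RQ| = 13.10 ✓; bearing(R→V) − bearing(R→Q) = 140.0° ✓; |RV| = 13.10 ✓; ∠(RV, VD) = 84.60° ✗; |VD| = 35.80 ✓.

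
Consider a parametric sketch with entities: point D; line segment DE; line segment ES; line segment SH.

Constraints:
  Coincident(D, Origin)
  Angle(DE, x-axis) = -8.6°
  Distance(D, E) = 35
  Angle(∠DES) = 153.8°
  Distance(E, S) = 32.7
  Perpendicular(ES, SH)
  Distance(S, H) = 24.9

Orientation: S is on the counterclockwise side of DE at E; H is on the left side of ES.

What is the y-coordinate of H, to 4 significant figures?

28.39

D is at the origin; DE runs at -8.6° with length 35.0, so E = 35.0·(cos -8.6°, sin -8.6°) = (34.61, -5.234). ∠DES = 153.8°, so ES runs at -8.6° + (180° − 153.8°) = 17.60° from the x-axis; with |ES| = 32.7, S = E + 32.7·(cos 17.60°, sin 17.60°) = (65.78, 4.654). ES ⟂ SH; with |SH| = 24.9 on the left of ES, H = S + 24.9·(-0.3024, 0.9532) = (58.25, 28.39). So H.y = 28.39.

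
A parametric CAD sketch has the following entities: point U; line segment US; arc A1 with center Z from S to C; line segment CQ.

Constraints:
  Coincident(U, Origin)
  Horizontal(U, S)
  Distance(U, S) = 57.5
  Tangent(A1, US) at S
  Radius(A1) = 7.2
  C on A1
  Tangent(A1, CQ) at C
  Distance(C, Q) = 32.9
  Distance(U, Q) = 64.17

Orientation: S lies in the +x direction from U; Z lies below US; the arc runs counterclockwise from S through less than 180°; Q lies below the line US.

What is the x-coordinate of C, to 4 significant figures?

50.30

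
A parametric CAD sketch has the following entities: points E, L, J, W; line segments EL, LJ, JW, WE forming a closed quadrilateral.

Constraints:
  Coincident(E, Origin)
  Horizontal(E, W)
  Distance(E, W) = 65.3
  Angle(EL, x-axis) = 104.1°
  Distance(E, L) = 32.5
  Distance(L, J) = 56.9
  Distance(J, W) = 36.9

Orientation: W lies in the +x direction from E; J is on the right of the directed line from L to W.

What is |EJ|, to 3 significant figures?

31.9

E is at the origin; EW is horizontal with |EW| = 65.3 and W in +x, so W = (65.3, 0). EL runs at 104.1° with |EL| = 32.5, so L = (-7.92, 31.5). J is determined by |LJ| = 56.9 and |JW| = 36.9 together: it lies at the intersection of circle(L, 56.9) and circle(W, 36.9). With |LW| = 79.7, the foot of the radical line on LW is 51.6 from L and the perpendicular offset is √(56.9² − 51.6²) = 23.9. Taking the right-of-LW solution: J = (30.0, -10.9).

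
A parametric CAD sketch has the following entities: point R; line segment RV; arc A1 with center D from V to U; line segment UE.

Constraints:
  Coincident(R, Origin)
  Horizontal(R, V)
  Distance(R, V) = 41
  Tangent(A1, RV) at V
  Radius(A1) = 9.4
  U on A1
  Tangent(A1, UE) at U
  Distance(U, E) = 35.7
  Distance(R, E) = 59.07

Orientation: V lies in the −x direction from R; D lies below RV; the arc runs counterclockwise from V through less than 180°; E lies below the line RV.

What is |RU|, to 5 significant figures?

51.386

Checks: |DU| = 9.400 ✓; ∠(DU, UE) = 90.00° ✓; |UE| = 35.70 ✓; |RE| = 59.07 ✓.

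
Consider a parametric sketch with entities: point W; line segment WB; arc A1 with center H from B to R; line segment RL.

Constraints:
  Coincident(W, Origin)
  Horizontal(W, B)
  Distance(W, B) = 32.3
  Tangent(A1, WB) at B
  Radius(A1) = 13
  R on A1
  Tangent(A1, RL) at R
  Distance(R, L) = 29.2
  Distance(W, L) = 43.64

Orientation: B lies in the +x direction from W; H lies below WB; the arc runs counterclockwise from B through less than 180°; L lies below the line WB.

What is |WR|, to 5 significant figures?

22.559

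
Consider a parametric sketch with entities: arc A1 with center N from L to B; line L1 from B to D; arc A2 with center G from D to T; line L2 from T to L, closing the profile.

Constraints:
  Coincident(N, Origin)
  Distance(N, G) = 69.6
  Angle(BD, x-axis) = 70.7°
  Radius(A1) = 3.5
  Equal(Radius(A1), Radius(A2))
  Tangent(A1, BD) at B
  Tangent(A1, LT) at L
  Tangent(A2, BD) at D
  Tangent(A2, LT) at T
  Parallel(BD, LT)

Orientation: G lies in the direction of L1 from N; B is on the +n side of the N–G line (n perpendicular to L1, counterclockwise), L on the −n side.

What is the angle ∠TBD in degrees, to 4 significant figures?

5.743°

The slot axis is L1's direction at 70.7°, so u = (cos 70.7°, sin 70.7°) = (0.3305, 0.9438) and n = (−sin 70.7°, cos 70.7°) = (-0.9438, 0.3305). N is at the origin and G lies 69.6 along u from N, so G = 69.6·u = (23.00, 65.69). Tangency of A1 to both parallel lines with radius 3.5 puts B and L at N ± 3.5·n: B = (-3.303, 1.157), L = (3.303, -1.157). Equal radii place D and T the same way about G: D = G + 3.5·n = (19.70, 66.85), T = G − 3.5·n = (26.31, 64.53). Then cos ∠TBD = BT·BD / (|BT||BD|), giving 5.743°.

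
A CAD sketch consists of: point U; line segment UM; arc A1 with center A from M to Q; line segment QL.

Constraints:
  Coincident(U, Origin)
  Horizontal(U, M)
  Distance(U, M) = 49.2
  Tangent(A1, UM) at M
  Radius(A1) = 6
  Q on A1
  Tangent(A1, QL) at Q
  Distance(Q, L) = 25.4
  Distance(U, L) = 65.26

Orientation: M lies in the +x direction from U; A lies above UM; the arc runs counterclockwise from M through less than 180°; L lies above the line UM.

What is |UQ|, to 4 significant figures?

55.44

Checks: |AQ| = 6.000 ✓; ∠(AQ, QL) = 90.00° ✓; |QL| = 25.40 ✓; |UL| = 65.26 ✓.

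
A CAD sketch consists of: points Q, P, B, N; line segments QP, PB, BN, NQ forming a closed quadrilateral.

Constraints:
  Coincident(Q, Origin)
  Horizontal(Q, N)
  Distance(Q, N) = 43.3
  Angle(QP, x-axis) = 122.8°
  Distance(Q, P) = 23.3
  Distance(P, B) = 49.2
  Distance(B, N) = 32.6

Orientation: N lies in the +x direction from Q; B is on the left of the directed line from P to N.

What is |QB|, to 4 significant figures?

47.20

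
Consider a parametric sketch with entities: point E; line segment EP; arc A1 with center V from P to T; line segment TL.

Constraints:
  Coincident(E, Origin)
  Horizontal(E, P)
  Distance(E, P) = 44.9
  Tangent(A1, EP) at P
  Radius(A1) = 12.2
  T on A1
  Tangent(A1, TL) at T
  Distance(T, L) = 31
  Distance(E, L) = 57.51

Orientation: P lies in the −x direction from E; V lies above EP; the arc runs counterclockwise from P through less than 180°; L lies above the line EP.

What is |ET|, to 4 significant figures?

35.52

Checks: ∠(VP, PE) = 90.00° ✓; |VT| = 12.20 ✓; ∠(VT, TL) = 90.00° ✓; |TL| = 31.00 ✓; |EL| = 57.51 ✓.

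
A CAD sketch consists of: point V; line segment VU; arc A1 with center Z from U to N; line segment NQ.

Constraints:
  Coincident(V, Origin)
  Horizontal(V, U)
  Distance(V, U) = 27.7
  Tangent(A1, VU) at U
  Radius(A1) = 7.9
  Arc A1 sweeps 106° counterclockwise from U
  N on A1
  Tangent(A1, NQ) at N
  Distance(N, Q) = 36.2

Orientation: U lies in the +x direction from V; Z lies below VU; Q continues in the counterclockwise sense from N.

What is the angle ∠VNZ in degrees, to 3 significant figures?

137°

V is at the origin; VU is horizontal with |VU| = 27.7 and U on the +x side, so U = (27.7, 0.00). Tangency of A1 to VU means the radius ZU is perpendicular to VU, so Z = U + (0, -7.9) = (27.7, -7.90). On A1, U sits at bearing 90° from Z; a 106° counterclockwise sweep puts N at bearing 196°, so N = Z + 7.9·(cos 196°, sin 196°) = (20.1, -10.1). Then cos ∠VNZ = NV·NZ / (|NV||NZ|), giving 137°.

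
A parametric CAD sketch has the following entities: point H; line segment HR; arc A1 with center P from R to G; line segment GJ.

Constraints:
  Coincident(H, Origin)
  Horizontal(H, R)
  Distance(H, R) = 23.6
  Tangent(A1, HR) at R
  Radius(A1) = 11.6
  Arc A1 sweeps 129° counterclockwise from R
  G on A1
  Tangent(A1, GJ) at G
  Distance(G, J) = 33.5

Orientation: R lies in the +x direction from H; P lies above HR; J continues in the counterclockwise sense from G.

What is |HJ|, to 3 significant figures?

46.4

On A1, R sits at bearing -90° from P; a 129° counterclockwise sweep puts G at bearing 39°, so G = P + 11.6·(cos 39°, sin 39°) = (32.6, 18.9). Since A1 is tangent to GJ there, PG ⟂ GJ, so GJ runs along (−sin 39°, cos 39°); with |GJ| = 33.5, J = (11.5, 44.9). Then |HJ| = |J − H| = 46.4.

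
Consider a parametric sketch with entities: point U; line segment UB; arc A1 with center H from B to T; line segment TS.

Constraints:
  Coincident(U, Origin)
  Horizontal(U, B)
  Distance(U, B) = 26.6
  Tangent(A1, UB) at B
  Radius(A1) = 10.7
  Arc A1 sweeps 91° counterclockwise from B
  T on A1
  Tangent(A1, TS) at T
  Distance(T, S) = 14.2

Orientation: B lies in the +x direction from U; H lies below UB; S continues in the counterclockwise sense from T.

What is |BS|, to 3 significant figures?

27.2

U is at the origin; UB is horizontal with |UB| = 26.6 and B on the +x side, so B = (26.6, 0.00). Since A1 is tangent to UB there, HB ⟂ UB, so H = B + (0, -10.7) = (26.6, -10.7). On A1, B sits at bearing 90° from H; a 91° counterclockwise sweep puts T at bearing 181°, so T = H + 10.7·(cos 181°, sin 181°) = (15.9, -10.9). The tangent condition forces HT to be normal to TS, so TS runs along (−sin 181°, cos 181°); with |TS| = 14.2, S = (16.1, -25.1). Then |BS| = |S − B| = 27.2.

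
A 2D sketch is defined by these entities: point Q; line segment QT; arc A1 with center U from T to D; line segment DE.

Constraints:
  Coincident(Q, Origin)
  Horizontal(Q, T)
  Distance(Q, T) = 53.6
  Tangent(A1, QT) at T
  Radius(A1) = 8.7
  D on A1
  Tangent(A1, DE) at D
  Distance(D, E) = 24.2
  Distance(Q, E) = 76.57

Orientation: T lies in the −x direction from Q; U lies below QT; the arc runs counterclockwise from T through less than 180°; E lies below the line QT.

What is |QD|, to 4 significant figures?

61.71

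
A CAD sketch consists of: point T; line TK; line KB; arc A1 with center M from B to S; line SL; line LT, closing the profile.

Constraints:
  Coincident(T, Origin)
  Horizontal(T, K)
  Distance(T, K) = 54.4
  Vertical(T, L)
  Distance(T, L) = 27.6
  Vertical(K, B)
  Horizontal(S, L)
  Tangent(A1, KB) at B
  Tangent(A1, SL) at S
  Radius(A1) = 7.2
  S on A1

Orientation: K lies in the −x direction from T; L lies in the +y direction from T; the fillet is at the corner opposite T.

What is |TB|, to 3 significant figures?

58.1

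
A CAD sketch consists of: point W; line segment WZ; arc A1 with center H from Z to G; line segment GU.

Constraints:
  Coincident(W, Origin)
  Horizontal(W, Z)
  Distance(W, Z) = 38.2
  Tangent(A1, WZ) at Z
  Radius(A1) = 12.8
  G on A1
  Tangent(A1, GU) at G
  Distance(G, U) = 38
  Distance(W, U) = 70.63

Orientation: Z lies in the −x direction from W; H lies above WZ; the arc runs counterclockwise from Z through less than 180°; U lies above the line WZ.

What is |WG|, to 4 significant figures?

33.85

W is at the origin; WZ is horizontal with |WZ| = 38.2 and Z on the −x side, so Z = (-38.20, 0.000). The tangent condition forces HZ to be normal to WZ, so H = Z + (0, 12.8) = (-38.20, 12.80). Since HG ⟂ GU (tangency), |HU| = √(12.8² + 38.0²) = 40.10 regardless of where G sits on A1. So U lies on both circle(W, 70.63) and circle(H, 40.10); the above-WZ intersection is U = (-48.19, 51.63). G is the foot of the tangent from U: G = (-27.47, 19.78).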